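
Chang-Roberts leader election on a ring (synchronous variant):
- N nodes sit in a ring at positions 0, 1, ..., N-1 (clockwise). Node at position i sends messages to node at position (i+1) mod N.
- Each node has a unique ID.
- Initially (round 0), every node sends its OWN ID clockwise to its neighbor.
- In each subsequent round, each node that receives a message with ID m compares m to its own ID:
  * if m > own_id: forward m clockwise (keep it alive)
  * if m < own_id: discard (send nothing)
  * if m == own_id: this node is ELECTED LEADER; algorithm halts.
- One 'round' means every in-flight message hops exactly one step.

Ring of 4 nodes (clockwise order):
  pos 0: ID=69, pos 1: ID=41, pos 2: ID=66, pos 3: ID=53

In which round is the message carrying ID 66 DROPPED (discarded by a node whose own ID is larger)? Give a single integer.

Round 1: pos1(id41) recv 69: fwd; pos2(id66) recv 41: drop; pos3(id53) recv 66: fwd; pos0(id69) recv 53: drop
Round 2: pos2(id66) recv 69: fwd; pos0(id69) recv 66: drop
Round 3: pos3(id53) recv 69: fwd
Round 4: pos0(id69) recv 69: ELECTED
Message ID 66 originates at pos 2; dropped at pos 0 in round 2

Answer: 2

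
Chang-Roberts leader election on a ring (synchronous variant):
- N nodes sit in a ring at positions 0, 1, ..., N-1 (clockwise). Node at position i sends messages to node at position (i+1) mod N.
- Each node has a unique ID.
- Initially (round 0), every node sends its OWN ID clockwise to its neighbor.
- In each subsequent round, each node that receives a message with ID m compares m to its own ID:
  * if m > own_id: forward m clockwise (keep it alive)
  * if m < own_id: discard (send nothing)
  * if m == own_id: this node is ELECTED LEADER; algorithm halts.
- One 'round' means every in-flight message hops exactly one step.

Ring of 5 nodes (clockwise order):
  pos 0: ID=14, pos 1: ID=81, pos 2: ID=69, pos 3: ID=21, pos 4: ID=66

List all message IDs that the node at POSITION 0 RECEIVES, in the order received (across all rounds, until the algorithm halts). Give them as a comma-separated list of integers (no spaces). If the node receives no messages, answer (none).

Answer: 66,69,81

Derivation:
Round 1: pos1(id81) recv 14: drop; pos2(id69) recv 81: fwd; pos3(id21) recv 69: fwd; pos4(id66) recv 21: drop; pos0(id14) recv 66: fwd
Round 2: pos3(id21) recv 81: fwd; pos4(id66) recv 69: fwd; pos1(id81) recv 66: drop
Round 3: pos4(id66) recv 81: fwd; pos0(id14) recv 69: fwd
Round 4: pos0(id14) recv 81: fwd; pos1(id81) recv 69: drop
Round 5: pos1(id81) recv 81: ELECTED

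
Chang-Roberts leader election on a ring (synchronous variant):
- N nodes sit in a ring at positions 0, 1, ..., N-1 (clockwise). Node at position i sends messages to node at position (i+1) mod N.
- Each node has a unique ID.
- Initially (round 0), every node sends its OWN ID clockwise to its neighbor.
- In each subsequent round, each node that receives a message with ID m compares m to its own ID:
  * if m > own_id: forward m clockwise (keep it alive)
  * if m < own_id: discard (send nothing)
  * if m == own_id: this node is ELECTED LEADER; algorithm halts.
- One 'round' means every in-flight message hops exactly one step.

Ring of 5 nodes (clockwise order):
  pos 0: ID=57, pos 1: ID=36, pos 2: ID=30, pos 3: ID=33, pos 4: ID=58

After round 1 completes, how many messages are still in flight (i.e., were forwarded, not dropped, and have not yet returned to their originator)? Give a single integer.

Round 1: pos1(id36) recv 57: fwd; pos2(id30) recv 36: fwd; pos3(id33) recv 30: drop; pos4(id58) recv 33: drop; pos0(id57) recv 58: fwd
After round 1: 3 messages still in flight

Answer: 3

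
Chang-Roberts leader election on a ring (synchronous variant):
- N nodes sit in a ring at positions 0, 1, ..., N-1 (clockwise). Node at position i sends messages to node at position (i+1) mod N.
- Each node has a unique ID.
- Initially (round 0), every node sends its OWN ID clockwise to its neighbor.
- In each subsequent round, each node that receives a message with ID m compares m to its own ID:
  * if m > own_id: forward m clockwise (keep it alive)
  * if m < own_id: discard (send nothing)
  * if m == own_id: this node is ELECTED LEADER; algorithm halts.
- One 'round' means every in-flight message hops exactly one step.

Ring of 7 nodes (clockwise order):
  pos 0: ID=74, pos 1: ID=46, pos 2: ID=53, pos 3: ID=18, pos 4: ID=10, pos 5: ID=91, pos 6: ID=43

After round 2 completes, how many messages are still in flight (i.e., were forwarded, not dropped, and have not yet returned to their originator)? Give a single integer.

Answer: 3

Derivation:
Round 1: pos1(id46) recv 74: fwd; pos2(id53) recv 46: drop; pos3(id18) recv 53: fwd; pos4(id10) recv 18: fwd; pos5(id91) recv 10: drop; pos6(id43) recv 91: fwd; pos0(id74) recv 43: drop
Round 2: pos2(id53) recv 74: fwd; pos4(id10) recv 53: fwd; pos5(id91) recv 18: drop; pos0(id74) recv 91: fwd
After round 2: 3 messages still in flight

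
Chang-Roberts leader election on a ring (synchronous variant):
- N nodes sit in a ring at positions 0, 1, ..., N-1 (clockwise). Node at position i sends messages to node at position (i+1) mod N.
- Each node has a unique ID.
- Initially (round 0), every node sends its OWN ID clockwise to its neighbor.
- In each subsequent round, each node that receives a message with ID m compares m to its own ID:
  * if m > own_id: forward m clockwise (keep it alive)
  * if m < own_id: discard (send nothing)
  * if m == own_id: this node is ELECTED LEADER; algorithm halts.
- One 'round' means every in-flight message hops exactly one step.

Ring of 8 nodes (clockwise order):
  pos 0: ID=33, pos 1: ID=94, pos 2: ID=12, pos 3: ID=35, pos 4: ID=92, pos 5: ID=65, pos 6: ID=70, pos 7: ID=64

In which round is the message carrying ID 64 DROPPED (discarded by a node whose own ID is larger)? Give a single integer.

Answer: 2

Derivation:
Round 1: pos1(id94) recv 33: drop; pos2(id12) recv 94: fwd; pos3(id35) recv 12: drop; pos4(id92) recv 35: drop; pos5(id65) recv 92: fwd; pos6(id70) recv 65: drop; pos7(id64) recv 70: fwd; pos0(id33) recv 64: fwd
Round 2: pos3(id35) recv 94: fwd; pos6(id70) recv 92: fwd; pos0(id33) recv 70: fwd; pos1(id94) recv 64: drop
Round 3: pos4(id92) recv 94: fwd; pos7(id64) recv 92: fwd; pos1(id94) recv 70: drop
Round 4: pos5(id65) recv 94: fwd; pos0(id33) recv 92: fwd
Round 5: pos6(id70) recv 94: fwd; pos1(id94) recv 92: drop
Round 6: pos7(id64) recv 94: fwd
Round 7: pos0(id33) recv 94: fwd
Round 8: pos1(id94) recv 94: ELECTED
Message ID 64 originates at pos 7; dropped at pos 1 in round 2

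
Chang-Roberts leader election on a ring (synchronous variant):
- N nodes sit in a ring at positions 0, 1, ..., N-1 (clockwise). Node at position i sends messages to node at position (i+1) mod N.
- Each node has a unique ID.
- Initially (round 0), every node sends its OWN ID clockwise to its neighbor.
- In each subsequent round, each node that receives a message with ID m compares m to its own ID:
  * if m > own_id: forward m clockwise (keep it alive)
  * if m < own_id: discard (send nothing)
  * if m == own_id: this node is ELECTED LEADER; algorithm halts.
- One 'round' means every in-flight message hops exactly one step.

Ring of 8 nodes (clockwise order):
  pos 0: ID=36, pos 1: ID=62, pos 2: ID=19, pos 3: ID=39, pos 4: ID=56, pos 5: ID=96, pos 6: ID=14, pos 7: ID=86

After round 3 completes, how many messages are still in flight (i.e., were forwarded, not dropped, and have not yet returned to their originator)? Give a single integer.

Answer: 3

Derivation:
Round 1: pos1(id62) recv 36: drop; pos2(id19) recv 62: fwd; pos3(id39) recv 19: drop; pos4(id56) recv 39: drop; pos5(id96) recv 56: drop; pos6(id14) recv 96: fwd; pos7(id86) recv 14: drop; pos0(id36) recv 86: fwd
Round 2: pos3(id39) recv 62: fwd; pos7(id86) recv 96: fwd; pos1(id62) recv 86: fwd
Round 3: pos4(id56) recv 62: fwd; pos0(id36) recv 96: fwd; pos2(id19) recv 86: fwd
After round 3: 3 messages still in flight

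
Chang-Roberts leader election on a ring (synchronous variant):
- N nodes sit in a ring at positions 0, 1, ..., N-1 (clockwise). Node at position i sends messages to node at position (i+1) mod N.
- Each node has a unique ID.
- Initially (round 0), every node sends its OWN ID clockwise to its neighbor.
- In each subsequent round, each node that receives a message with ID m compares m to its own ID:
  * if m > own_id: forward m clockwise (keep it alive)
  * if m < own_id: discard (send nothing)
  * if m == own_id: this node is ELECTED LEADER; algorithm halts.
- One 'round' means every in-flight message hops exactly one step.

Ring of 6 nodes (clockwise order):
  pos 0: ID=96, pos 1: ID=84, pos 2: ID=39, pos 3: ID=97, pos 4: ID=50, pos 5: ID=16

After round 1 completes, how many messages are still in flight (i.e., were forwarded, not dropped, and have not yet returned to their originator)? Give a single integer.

Answer: 4

Derivation:
Round 1: pos1(id84) recv 96: fwd; pos2(id39) recv 84: fwd; pos3(id97) recv 39: drop; pos4(id50) recv 97: fwd; pos5(id16) recv 50: fwd; pos0(id96) recv 16: drop
After round 1: 4 messages still in flight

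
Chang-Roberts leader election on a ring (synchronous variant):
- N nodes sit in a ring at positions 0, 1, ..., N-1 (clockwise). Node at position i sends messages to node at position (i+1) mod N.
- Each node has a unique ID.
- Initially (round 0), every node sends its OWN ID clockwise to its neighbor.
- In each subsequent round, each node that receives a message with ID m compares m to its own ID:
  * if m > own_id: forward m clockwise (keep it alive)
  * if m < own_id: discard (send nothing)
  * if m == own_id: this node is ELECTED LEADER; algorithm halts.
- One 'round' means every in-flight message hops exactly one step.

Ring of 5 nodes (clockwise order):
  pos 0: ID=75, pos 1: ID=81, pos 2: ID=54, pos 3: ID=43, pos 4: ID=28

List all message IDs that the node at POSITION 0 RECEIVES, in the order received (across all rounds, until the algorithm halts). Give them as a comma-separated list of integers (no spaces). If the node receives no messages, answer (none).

Round 1: pos1(id81) recv 75: drop; pos2(id54) recv 81: fwd; pos3(id43) recv 54: fwd; pos4(id28) recv 43: fwd; pos0(id75) recv 28: drop
Round 2: pos3(id43) recv 81: fwd; pos4(id28) recv 54: fwd; pos0(id75) recv 43: drop
Round 3: pos4(id28) recv 81: fwd; pos0(id75) recv 54: drop
Round 4: pos0(id75) recv 81: fwd
Round 5: pos1(id81) recv 81: ELECTED

Answer: 28,43,54,81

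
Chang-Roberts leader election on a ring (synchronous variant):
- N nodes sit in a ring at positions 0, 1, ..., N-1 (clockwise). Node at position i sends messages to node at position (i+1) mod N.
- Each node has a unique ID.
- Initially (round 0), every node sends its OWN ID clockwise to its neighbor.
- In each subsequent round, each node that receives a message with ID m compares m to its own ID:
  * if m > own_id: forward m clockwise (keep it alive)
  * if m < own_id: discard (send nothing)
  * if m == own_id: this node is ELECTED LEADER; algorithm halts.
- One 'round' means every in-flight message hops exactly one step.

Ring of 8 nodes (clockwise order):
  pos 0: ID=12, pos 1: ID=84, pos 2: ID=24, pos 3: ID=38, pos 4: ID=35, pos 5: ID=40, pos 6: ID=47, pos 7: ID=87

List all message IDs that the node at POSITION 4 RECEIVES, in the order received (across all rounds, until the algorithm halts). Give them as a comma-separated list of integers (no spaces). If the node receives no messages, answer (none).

Answer: 38,84,87

Derivation:
Round 1: pos1(id84) recv 12: drop; pos2(id24) recv 84: fwd; pos3(id38) recv 24: drop; pos4(id35) recv 38: fwd; pos5(id40) recv 35: drop; pos6(id47) recv 40: drop; pos7(id87) recv 47: drop; pos0(id12) recv 87: fwd
Round 2: pos3(id38) recv 84: fwd; pos5(id40) recv 38: drop; pos1(id84) recv 87: fwd
Round 3: pos4(id35) recv 84: fwd; pos2(id24) recv 87: fwd
Round 4: pos5(id40) recv 84: fwd; pos3(id38) recv 87: fwd
Round 5: pos6(id47) recv 84: fwd; pos4(id35) recv 87: fwd
Round 6: pos7(id87) recv 84: drop; pos5(id40) recv 87: fwd
Round 7: pos6(id47) recv 87: fwd
Round 8: pos7(id87) recv 87: ELECTED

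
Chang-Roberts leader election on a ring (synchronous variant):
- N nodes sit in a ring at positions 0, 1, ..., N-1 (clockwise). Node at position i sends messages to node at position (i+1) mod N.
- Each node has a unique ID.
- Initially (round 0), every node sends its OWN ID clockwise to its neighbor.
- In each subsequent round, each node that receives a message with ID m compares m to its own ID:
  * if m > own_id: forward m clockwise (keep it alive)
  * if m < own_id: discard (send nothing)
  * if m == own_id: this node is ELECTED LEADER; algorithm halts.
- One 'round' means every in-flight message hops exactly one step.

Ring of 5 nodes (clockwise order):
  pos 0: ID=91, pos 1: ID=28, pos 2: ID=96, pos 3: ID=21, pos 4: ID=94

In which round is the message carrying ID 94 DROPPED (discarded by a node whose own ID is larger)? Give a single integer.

Answer: 3

Derivation:
Round 1: pos1(id28) recv 91: fwd; pos2(id96) recv 28: drop; pos3(id21) recv 96: fwd; pos4(id94) recv 21: drop; pos0(id91) recv 94: fwd
Round 2: pos2(id96) recv 91: drop; pos4(id94) recv 96: fwd; pos1(id28) recv 94: fwd
Round 3: pos0(id91) recv 96: fwd; pos2(id96) recv 94: drop
Round 4: pos1(id28) recv 96: fwd
Round 5: pos2(id96) recv 96: ELECTED
Message ID 94 originates at pos 4; dropped at pos 2 in round 3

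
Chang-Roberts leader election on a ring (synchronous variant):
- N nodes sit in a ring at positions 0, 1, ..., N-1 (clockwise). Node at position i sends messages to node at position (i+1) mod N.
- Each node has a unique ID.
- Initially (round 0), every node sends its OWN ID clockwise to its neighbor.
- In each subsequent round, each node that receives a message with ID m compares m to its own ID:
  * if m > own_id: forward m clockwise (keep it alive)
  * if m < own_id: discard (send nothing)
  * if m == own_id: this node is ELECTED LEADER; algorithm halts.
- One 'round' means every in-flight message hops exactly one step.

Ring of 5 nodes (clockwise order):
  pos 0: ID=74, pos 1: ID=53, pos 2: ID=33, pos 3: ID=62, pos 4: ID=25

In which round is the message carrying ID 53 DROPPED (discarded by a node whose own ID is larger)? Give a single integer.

Round 1: pos1(id53) recv 74: fwd; pos2(id33) recv 53: fwd; pos3(id62) recv 33: drop; pos4(id25) recv 62: fwd; pos0(id74) recv 25: drop
Round 2: pos2(id33) recv 74: fwd; pos3(id62) recv 53: drop; pos0(id74) recv 62: drop
Round 3: pos3(id62) recv 74: fwd
Round 4: pos4(id25) recv 74: fwd
Round 5: pos0(id74) recv 74: ELECTED
Message ID 53 originates at pos 1; dropped at pos 3 in round 2

Answer: 2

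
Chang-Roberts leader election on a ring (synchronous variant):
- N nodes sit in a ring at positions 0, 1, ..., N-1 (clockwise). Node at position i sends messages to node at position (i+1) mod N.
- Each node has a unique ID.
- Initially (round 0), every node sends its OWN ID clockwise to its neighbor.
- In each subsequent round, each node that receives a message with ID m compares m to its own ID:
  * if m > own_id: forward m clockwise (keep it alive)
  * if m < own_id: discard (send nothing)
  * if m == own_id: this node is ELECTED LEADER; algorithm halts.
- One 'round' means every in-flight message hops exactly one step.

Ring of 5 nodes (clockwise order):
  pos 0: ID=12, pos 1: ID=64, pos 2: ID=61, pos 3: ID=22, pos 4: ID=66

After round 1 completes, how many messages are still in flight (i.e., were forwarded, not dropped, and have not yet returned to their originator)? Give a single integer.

Answer: 3

Derivation:
Round 1: pos1(id64) recv 12: drop; pos2(id61) recv 64: fwd; pos3(id22) recv 61: fwd; pos4(id66) recv 22: drop; pos0(id12) recv 66: fwd
After round 1: 3 messages still in flight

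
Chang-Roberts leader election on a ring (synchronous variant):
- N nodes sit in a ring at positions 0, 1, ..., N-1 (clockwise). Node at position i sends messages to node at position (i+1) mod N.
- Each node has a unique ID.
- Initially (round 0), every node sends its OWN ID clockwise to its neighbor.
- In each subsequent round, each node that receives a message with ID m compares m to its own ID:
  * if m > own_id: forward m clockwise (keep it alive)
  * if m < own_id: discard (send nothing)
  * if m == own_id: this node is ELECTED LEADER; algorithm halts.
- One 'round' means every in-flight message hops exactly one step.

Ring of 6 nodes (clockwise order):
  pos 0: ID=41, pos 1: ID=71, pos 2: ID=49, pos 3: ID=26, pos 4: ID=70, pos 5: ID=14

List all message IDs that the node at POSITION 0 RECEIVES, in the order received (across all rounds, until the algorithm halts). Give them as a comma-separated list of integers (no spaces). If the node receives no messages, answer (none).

Round 1: pos1(id71) recv 41: drop; pos2(id49) recv 71: fwd; pos3(id26) recv 49: fwd; pos4(id70) recv 26: drop; pos5(id14) recv 70: fwd; pos0(id41) recv 14: drop
Round 2: pos3(id26) recv 71: fwd; pos4(id70) recv 49: drop; pos0(id41) recv 70: fwd
Round 3: pos4(id70) recv 71: fwd; pos1(id71) recv 70: drop
Round 4: pos5(id14) recv 71: fwd
Round 5: pos0(id41) recv 71: fwd
Round 6: pos1(id71) recv 71: ELECTED

Answer: 14,70,71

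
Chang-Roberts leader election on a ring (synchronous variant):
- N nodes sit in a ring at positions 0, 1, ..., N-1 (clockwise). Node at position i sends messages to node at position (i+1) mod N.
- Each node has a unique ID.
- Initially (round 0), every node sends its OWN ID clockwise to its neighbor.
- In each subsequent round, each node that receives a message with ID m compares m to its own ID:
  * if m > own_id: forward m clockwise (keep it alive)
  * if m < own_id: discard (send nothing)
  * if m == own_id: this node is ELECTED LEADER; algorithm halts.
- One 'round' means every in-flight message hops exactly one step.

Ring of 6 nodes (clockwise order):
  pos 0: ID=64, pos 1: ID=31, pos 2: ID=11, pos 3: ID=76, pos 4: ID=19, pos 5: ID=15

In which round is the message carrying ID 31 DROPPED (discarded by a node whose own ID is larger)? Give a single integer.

Round 1: pos1(id31) recv 64: fwd; pos2(id11) recv 31: fwd; pos3(id76) recv 11: drop; pos4(id19) recv 76: fwd; pos5(id15) recv 19: fwd; pos0(id64) recv 15: drop
Round 2: pos2(id11) recv 64: fwd; pos3(id76) recv 31: drop; pos5(id15) recv 76: fwd; pos0(id64) recv 19: drop
Round 3: pos3(id76) recv 64: drop; pos0(id64) recv 76: fwd
Round 4: pos1(id31) recv 76: fwd
Round 5: pos2(id11) recv 76: fwd
Round 6: pos3(id76) recv 76: ELECTED
Message ID 31 originates at pos 1; dropped at pos 3 in round 2

Answer: 2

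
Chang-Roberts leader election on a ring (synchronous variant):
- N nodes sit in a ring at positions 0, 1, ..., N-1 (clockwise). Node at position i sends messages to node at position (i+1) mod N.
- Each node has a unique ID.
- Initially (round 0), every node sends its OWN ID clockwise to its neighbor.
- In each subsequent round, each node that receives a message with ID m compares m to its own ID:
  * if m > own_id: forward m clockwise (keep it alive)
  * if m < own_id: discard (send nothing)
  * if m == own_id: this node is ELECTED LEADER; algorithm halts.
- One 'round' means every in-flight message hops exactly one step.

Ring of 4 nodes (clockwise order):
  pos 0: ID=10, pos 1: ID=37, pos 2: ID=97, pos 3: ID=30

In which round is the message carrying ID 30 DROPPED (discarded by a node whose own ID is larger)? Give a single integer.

Round 1: pos1(id37) recv 10: drop; pos2(id97) recv 37: drop; pos3(id30) recv 97: fwd; pos0(id10) recv 30: fwd
Round 2: pos0(id10) recv 97: fwd; pos1(id37) recv 30: drop
Round 3: pos1(id37) recv 97: fwd
Round 4: pos2(id97) recv 97: ELECTED
Message ID 30 originates at pos 3; dropped at pos 1 in round 2

Answer: 2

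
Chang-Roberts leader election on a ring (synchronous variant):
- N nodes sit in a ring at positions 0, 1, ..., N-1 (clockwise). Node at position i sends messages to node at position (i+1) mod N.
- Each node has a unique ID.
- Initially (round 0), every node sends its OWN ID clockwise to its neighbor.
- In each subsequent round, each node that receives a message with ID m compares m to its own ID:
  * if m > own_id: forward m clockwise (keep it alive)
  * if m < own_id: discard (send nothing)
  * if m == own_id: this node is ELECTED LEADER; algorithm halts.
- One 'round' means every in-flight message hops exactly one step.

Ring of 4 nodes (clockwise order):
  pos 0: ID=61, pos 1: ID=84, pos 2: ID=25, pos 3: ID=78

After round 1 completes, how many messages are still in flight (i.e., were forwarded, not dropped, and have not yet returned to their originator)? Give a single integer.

Answer: 2

Derivation:
Round 1: pos1(id84) recv 61: drop; pos2(id25) recv 84: fwd; pos3(id78) recv 25: drop; pos0(id61) recv 78: fwd
After round 1: 2 messages still in flight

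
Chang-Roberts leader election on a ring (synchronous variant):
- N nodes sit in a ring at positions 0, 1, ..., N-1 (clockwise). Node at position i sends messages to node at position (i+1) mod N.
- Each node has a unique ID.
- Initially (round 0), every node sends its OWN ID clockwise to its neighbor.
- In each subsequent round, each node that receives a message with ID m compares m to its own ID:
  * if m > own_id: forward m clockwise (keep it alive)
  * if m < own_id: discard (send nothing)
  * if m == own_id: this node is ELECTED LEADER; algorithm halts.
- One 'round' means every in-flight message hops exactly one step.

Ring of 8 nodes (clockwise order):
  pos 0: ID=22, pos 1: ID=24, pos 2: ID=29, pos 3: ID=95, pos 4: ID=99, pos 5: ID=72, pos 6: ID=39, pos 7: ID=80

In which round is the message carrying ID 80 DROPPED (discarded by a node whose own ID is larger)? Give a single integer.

Answer: 4

Derivation:
Round 1: pos1(id24) recv 22: drop; pos2(id29) recv 24: drop; pos3(id95) recv 29: drop; pos4(id99) recv 95: drop; pos5(id72) recv 99: fwd; pos6(id39) recv 72: fwd; pos7(id80) recv 39: drop; pos0(id22) recv 80: fwd
Round 2: pos6(id39) recv 99: fwd; pos7(id80) recv 72: drop; pos1(id24) recv 80: fwd
Round 3: pos7(id80) recv 99: fwd; pos2(id29) recv 80: fwd
Round 4: pos0(id22) recv 99: fwd; pos3(id95) recv 80: drop
Round 5: pos1(id24) recv 99: fwd
Round 6: pos2(id29) recv 99: fwd
Round 7: pos3(id95) recv 99: fwd
Round 8: pos4(id99) recv 99: ELECTED
Message ID 80 originates at pos 7; dropped at pos 3 in round 4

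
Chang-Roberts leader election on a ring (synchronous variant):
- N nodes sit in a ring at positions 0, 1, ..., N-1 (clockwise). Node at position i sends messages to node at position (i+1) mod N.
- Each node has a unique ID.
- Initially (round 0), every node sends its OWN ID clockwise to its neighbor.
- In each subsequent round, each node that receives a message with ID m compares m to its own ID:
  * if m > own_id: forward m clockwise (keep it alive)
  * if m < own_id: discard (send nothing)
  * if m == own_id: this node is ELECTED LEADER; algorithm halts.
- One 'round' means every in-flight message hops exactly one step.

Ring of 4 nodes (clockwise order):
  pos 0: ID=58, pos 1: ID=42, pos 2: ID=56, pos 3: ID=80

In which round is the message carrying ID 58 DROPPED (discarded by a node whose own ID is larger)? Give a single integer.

Round 1: pos1(id42) recv 58: fwd; pos2(id56) recv 42: drop; pos3(id80) recv 56: drop; pos0(id58) recv 80: fwd
Round 2: pos2(id56) recv 58: fwd; pos1(id42) recv 80: fwd
Round 3: pos3(id80) recv 58: drop; pos2(id56) recv 80: fwd
Round 4: pos3(id80) recv 80: ELECTED
Message ID 58 originates at pos 0; dropped at pos 3 in round 3

Answer: 3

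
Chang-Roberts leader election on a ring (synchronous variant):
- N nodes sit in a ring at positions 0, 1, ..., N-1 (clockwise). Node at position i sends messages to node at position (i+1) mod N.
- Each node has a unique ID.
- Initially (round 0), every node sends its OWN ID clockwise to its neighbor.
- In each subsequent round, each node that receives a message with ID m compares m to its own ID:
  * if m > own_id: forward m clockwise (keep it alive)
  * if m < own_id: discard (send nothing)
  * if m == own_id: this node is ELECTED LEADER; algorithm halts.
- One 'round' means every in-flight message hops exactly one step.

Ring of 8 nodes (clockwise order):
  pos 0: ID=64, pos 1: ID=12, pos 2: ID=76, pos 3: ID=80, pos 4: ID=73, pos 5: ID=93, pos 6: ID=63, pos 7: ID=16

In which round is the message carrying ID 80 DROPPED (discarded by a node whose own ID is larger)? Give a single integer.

Round 1: pos1(id12) recv 64: fwd; pos2(id76) recv 12: drop; pos3(id80) recv 76: drop; pos4(id73) recv 80: fwd; pos5(id93) recv 73: drop; pos6(id63) recv 93: fwd; pos7(id16) recv 63: fwd; pos0(id64) recv 16: drop
Round 2: pos2(id76) recv 64: drop; pos5(id93) recv 80: drop; pos7(id16) recv 93: fwd; pos0(id64) recv 63: drop
Round 3: pos0(id64) recv 93: fwd
Round 4: pos1(id12) recv 93: fwd
Round 5: pos2(id76) recv 93: fwd
Round 6: pos3(id80) recv 93: fwd
Round 7: pos4(id73) recv 93: fwd
Round 8: pos5(id93) recv 93: ELECTED
Message ID 80 originates at pos 3; dropped at pos 5 in round 2

Answer: 2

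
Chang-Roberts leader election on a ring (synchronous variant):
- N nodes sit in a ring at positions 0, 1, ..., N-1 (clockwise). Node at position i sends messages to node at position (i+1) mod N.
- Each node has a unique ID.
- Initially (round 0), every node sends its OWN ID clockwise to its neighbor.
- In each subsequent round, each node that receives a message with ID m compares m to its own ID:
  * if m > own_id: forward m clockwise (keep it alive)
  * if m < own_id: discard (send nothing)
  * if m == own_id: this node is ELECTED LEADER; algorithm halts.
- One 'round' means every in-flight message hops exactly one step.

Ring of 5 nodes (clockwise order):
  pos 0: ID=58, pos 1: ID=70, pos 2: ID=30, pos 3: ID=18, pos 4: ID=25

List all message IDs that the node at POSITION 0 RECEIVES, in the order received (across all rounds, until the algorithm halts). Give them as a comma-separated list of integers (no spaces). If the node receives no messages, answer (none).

Round 1: pos1(id70) recv 58: drop; pos2(id30) recv 70: fwd; pos3(id18) recv 30: fwd; pos4(id25) recv 18: drop; pos0(id58) recv 25: drop
Round 2: pos3(id18) recv 70: fwd; pos4(id25) recv 30: fwd
Round 3: pos4(id25) recv 70: fwd; pos0(id58) recv 30: drop
Round 4: pos0(id58) recv 70: fwd
Round 5: pos1(id70) recv 70: ELECTED

Answer: 25,30,70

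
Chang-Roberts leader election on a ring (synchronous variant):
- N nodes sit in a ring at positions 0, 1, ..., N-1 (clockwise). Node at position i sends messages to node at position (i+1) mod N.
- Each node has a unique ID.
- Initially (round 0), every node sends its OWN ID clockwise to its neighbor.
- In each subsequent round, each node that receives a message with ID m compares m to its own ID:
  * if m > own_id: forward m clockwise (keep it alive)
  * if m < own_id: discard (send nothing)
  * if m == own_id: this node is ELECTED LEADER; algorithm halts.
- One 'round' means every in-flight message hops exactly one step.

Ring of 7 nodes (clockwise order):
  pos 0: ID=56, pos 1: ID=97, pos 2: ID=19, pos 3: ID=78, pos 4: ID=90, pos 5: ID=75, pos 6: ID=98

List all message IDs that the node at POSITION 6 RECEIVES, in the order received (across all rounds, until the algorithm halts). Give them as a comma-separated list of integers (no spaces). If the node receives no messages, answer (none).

Answer: 75,90,97,98

Derivation:
Round 1: pos1(id97) recv 56: drop; pos2(id19) recv 97: fwd; pos3(id78) recv 19: drop; pos4(id90) recv 78: drop; pos5(id75) recv 90: fwd; pos6(id98) recv 75: drop; pos0(id56) recv 98: fwd
Round 2: pos3(id78) recv 97: fwd; pos6(id98) recv 90: drop; pos1(id97) recv 98: fwd
Round 3: pos4(id90) recv 97: fwd; pos2(id19) recv 98: fwd
Round 4: pos5(id75) recv 97: fwd; pos3(id78) recv 98: fwd
Round 5: pos6(id98) recv 97: drop; pos4(id90) recv 98: fwd
Round 6: pos5(id75) recv 98: fwd
Round 7: pos6(id98) recv 98: ELECTED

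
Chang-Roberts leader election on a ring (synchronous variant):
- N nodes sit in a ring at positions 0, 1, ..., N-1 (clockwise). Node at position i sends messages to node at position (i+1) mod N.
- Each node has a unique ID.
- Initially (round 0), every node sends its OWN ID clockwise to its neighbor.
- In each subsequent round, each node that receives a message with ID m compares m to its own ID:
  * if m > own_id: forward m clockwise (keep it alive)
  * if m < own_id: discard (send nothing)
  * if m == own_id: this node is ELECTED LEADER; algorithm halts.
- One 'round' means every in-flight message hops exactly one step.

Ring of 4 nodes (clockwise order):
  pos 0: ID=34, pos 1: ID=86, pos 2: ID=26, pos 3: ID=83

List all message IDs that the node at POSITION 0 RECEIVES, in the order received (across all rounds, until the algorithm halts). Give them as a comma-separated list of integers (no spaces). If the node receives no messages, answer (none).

Answer: 83,86

Derivation:
Round 1: pos1(id86) recv 34: drop; pos2(id26) recv 86: fwd; pos3(id83) recv 26: drop; pos0(id34) recv 83: fwd
Round 2: pos3(id83) recv 86: fwd; pos1(id86) recv 83: drop
Round 3: pos0(id34) recv 86: fwd
Round 4: pos1(id86) recv 86: ELECTED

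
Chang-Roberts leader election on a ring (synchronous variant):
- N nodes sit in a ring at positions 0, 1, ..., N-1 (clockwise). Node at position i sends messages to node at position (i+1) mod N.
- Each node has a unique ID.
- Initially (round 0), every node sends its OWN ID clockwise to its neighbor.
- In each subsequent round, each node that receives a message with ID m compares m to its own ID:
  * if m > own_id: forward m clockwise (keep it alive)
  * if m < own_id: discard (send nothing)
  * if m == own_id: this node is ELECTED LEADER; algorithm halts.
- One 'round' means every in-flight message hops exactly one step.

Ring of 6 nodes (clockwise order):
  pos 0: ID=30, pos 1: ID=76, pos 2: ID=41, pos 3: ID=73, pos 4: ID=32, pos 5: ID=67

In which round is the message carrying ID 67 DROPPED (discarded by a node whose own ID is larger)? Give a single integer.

Answer: 2

Derivation:
Round 1: pos1(id76) recv 30: drop; pos2(id41) recv 76: fwd; pos3(id73) recv 41: drop; pos4(id32) recv 73: fwd; pos5(id67) recv 32: drop; pos0(id30) recv 67: fwd
Round 2: pos3(id73) recv 76: fwd; pos5(id67) recv 73: fwd; pos1(id76) recv 67: drop
Round 3: pos4(id32) recv 76: fwd; pos0(id30) recv 73: fwd
Round 4: pos5(id67) recv 76: fwd; pos1(id76) recv 73: drop
Round 5: pos0(id30) recv 76: fwd
Round 6: pos1(id76) recv 76: ELECTED
Message ID 67 originates at pos 5; dropped at pos 1 in round 2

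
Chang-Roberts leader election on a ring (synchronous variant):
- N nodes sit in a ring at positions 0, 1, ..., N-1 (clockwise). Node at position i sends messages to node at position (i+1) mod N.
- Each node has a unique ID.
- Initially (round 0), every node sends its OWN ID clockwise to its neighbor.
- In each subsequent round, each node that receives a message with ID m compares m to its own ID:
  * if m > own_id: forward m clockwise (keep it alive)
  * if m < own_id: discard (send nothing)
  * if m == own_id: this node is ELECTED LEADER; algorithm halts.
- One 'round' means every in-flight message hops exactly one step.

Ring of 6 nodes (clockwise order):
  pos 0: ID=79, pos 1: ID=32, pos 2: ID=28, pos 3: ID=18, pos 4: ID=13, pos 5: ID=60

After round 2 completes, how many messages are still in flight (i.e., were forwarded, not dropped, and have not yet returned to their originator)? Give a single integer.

Round 1: pos1(id32) recv 79: fwd; pos2(id28) recv 32: fwd; pos3(id18) recv 28: fwd; pos4(id13) recv 18: fwd; pos5(id60) recv 13: drop; pos0(id79) recv 60: drop
Round 2: pos2(id28) recv 79: fwd; pos3(id18) recv 32: fwd; pos4(id13) recv 28: fwd; pos5(id60) recv 18: drop
After round 2: 3 messages still in flight

Answer: 3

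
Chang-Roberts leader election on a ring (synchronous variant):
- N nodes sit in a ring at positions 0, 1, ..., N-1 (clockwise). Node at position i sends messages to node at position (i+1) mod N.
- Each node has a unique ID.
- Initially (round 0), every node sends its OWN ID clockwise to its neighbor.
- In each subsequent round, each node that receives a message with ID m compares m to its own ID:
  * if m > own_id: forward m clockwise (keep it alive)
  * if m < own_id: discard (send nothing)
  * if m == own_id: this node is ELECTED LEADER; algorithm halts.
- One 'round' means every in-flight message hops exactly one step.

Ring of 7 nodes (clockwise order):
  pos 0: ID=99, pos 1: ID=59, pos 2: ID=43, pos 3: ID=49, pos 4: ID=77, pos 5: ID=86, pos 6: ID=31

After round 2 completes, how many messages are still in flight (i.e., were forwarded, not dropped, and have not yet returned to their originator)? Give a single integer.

Answer: 2

Derivation:
Round 1: pos1(id59) recv 99: fwd; pos2(id43) recv 59: fwd; pos3(id49) recv 43: drop; pos4(id77) recv 49: drop; pos5(id86) recv 77: drop; pos6(id31) recv 86: fwd; pos0(id99) recv 31: drop
Round 2: pos2(id43) recv 99: fwd; pos3(id49) recv 59: fwd; pos0(id99) recv 86: drop
After round 2: 2 messages still in flight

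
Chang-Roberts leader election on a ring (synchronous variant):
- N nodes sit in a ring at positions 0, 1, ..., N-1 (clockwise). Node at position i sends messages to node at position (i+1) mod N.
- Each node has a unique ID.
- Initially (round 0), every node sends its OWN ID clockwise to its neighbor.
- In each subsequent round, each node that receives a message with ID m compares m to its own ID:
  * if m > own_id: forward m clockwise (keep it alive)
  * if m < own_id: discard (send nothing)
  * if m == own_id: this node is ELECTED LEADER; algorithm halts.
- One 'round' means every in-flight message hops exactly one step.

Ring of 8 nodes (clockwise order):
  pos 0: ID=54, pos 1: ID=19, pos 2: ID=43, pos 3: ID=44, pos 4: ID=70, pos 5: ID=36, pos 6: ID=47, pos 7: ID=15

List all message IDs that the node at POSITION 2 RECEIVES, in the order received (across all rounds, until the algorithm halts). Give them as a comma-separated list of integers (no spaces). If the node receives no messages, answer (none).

Round 1: pos1(id19) recv 54: fwd; pos2(id43) recv 19: drop; pos3(id44) recv 43: drop; pos4(id70) recv 44: drop; pos5(id36) recv 70: fwd; pos6(id47) recv 36: drop; pos7(id15) recv 47: fwd; pos0(id54) recv 15: drop
Round 2: pos2(id43) recv 54: fwd; pos6(id47) recv 70: fwd; pos0(id54) recv 47: drop
Round 3: pos3(id44) recv 54: fwd; pos7(id15) recv 70: fwd
Round 4: pos4(id70) recv 54: drop; pos0(id54) recv 70: fwd
Round 5: pos1(id19) recv 70: fwd
Round 6: pos2(id43) recv 70: fwd
Round 7: pos3(id44) recv 70: fwd
Round 8: pos4(id70) recv 70: ELECTED

Answer: 19,54,70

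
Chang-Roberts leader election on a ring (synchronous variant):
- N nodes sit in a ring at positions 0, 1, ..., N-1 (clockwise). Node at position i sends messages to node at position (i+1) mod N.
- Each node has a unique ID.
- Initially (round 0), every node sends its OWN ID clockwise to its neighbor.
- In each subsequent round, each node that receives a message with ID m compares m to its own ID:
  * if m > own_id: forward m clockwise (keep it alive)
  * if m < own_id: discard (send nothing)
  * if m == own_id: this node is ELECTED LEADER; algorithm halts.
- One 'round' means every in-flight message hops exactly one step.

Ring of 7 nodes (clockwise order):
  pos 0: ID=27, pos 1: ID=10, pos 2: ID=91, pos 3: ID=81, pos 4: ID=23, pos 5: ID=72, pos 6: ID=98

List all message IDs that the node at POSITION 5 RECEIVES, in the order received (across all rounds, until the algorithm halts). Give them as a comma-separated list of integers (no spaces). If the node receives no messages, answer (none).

Answer: 23,81,91,98

Derivation:
Round 1: pos1(id10) recv 27: fwd; pos2(id91) recv 10: drop; pos3(id81) recv 91: fwd; pos4(id23) recv 81: fwd; pos5(id72) recv 23: drop; pos6(id98) recv 72: drop; pos0(id27) recv 98: fwd
Round 2: pos2(id91) recv 27: drop; pos4(id23) recv 91: fwd; pos5(id72) recv 81: fwd; pos1(id10) recv 98: fwd
Round 3: pos5(id72) recv 91: fwd; pos6(id98) recv 81: drop; pos2(id91) recv 98: fwd
Round 4: pos6(id98) recv 91: drop; pos3(id81) recv 98: fwd
Round 5: pos4(id23) recv 98: fwd
Round 6: pos5(id72) recv 98: fwd
Round 7: pos6(id98) recv 98: ELECTED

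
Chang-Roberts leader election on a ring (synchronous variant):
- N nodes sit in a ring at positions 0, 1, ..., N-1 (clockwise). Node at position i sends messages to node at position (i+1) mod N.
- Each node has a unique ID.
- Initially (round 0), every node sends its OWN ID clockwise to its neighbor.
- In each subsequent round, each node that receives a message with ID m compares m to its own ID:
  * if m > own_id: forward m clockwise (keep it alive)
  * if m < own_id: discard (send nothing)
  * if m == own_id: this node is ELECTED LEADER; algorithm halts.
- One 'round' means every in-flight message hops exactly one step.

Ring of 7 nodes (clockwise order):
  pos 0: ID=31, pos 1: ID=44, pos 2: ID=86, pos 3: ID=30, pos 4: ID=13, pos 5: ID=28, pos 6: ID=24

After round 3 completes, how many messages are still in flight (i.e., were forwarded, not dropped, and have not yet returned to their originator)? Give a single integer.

Answer: 2

Derivation:
Round 1: pos1(id44) recv 31: drop; pos2(id86) recv 44: drop; pos3(id30) recv 86: fwd; pos4(id13) recv 30: fwd; pos5(id28) recv 13: drop; pos6(id24) recv 28: fwd; pos0(id31) recv 24: drop
Round 2: pos4(id13) recv 86: fwd; pos5(id28) recv 30: fwd; pos0(id31) recv 28: drop
Round 3: pos5(id28) recv 86: fwd; pos6(id24) recv 30: fwd
After round 3: 2 messages still in flight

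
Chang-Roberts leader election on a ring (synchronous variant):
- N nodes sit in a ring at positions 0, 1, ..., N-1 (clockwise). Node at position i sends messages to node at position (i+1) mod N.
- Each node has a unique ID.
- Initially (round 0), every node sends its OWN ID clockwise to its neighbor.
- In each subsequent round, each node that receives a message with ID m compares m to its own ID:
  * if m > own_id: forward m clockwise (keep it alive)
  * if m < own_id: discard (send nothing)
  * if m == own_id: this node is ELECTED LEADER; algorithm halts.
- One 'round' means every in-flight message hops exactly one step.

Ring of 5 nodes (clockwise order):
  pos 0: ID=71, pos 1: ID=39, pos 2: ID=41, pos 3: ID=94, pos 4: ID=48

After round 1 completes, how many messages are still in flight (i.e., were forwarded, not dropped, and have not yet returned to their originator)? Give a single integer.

Answer: 2

Derivation:
Round 1: pos1(id39) recv 71: fwd; pos2(id41) recv 39: drop; pos3(id94) recv 41: drop; pos4(id48) recv 94: fwd; pos0(id71) recv 48: drop
After round 1: 2 messages still in flight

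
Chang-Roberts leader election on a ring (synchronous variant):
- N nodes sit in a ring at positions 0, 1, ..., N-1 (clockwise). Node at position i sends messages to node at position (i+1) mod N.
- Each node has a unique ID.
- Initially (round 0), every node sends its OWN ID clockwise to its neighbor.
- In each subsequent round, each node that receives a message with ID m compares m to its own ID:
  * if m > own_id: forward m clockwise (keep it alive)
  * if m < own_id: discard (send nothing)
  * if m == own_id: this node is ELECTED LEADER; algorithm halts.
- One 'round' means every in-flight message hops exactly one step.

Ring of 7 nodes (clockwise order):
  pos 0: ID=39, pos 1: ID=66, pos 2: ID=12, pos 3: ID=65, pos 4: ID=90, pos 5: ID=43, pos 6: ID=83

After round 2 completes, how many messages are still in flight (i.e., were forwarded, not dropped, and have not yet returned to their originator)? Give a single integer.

Round 1: pos1(id66) recv 39: drop; pos2(id12) recv 66: fwd; pos3(id65) recv 12: drop; pos4(id90) recv 65: drop; pos5(id43) recv 90: fwd; pos6(id83) recv 43: drop; pos0(id39) recv 83: fwd
Round 2: pos3(id65) recv 66: fwd; pos6(id83) recv 90: fwd; pos1(id66) recv 83: fwd
After round 2: 3 messages still in flight

Answer: 3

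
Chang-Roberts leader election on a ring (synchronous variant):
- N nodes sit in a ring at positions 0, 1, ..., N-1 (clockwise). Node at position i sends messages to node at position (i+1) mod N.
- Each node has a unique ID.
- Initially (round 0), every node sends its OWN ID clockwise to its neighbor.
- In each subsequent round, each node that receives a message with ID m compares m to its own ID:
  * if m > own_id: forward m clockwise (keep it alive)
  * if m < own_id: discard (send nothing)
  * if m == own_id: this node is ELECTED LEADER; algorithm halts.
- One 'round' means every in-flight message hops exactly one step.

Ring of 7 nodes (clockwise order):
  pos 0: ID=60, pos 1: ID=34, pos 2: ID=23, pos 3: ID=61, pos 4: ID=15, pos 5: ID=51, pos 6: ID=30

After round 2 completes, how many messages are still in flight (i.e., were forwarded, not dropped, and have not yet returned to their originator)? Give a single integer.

Round 1: pos1(id34) recv 60: fwd; pos2(id23) recv 34: fwd; pos3(id61) recv 23: drop; pos4(id15) recv 61: fwd; pos5(id51) recv 15: drop; pos6(id30) recv 51: fwd; pos0(id60) recv 30: drop
Round 2: pos2(id23) recv 60: fwd; pos3(id61) recv 34: drop; pos5(id51) recv 61: fwd; pos0(id60) recv 51: drop
After round 2: 2 messages still in flight

Answer: 2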